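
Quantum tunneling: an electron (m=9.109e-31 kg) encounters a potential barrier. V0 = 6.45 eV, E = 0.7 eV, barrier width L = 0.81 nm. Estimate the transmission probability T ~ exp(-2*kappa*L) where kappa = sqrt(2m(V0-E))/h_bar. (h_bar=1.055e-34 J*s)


V0 - E = 5.75 eV = 9.2115e-19 J
kappa = sqrt(2 * m * (V0-E)) / h_bar
= sqrt(2 * 9.109e-31 * 9.2115e-19) / 1.055e-34
= 1.2279e+10 /m
2*kappa*L = 2 * 1.2279e+10 * 0.81e-9
= 19.892
T = exp(-19.892) = 2.296262e-09

2.296262e-09


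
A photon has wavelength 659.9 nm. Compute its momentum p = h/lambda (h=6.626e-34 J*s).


p = h / lambda
= 6.626e-34 / (659.9e-9)
= 6.626e-34 / 6.5990e-07
= 1.0041e-27 kg*m/s

1.0041e-27


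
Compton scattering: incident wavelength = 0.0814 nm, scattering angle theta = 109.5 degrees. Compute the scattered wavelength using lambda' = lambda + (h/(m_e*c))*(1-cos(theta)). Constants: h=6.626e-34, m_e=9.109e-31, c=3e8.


Compton wavelength: h/(m_e*c) = 2.4247e-12 m
d_lambda = 2.4247e-12 * (1 - cos(109.5 deg))
= 2.4247e-12 * 1.333807
= 3.2341e-12 m = 0.003234 nm
lambda' = 0.0814 + 0.003234
= 0.084634 nm

0.084634


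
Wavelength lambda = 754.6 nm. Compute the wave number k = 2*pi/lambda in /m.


k = 2 * pi / lambda
= 6.2832 / (754.6e-9)
= 6.2832 / 7.5460e-07
= 8.3265e+06 /m

8.3265e+06


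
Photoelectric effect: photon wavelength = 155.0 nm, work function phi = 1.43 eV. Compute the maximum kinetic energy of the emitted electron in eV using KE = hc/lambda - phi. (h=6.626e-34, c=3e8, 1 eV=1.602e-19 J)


E_photon = hc / lambda
= (6.626e-34)(3e8) / (155.0e-9)
= 1.2825e-18 J
= 8.0053 eV
KE = E_photon - phi
= 8.0053 - 1.43
= 6.5753 eV

6.5753


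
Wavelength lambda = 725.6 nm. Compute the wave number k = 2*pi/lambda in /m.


k = 2 * pi / lambda
= 6.2832 / (725.6e-9)
= 6.2832 / 7.2560e-07
= 8.6593e+06 /m

8.6593e+06


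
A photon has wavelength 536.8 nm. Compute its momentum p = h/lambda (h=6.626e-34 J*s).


p = h / lambda
= 6.626e-34 / (536.8e-9)
= 6.626e-34 / 5.3680e-07
= 1.2344e-27 kg*m/s

1.2344e-27


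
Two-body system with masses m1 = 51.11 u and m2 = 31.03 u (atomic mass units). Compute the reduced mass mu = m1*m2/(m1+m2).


mu = m1 * m2 / (m1 + m2)
= 51.11 * 31.03 / (51.11 + 31.03)
= 1585.9433 / 82.14
= 19.3078 u

19.3078


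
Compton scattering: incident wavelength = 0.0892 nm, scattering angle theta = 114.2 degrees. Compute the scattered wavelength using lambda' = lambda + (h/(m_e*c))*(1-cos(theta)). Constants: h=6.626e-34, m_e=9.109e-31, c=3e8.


Compton wavelength: h/(m_e*c) = 2.4247e-12 m
d_lambda = 2.4247e-12 * (1 - cos(114.2 deg))
= 2.4247e-12 * 1.409923
= 3.4187e-12 m = 0.003419 nm
lambda' = 0.0892 + 0.003419
= 0.092619 nm

0.092619


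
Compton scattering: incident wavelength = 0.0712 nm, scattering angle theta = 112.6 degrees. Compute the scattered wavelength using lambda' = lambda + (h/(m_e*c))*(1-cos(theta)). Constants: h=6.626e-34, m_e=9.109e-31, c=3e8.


Compton wavelength: h/(m_e*c) = 2.4247e-12 m
d_lambda = 2.4247e-12 * (1 - cos(112.6 deg))
= 2.4247e-12 * 1.384295
= 3.3565e-12 m = 0.003357 nm
lambda' = 0.0712 + 0.003357
= 0.074557 nm

0.074557


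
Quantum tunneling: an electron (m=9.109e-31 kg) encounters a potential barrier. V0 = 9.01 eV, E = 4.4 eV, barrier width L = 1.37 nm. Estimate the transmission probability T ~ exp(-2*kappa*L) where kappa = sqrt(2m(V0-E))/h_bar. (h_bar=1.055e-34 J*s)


V0 - E = 4.61 eV = 7.3852e-19 J
kappa = sqrt(2 * m * (V0-E)) / h_bar
= sqrt(2 * 9.109e-31 * 7.3852e-19) / 1.055e-34
= 1.0995e+10 /m
2*kappa*L = 2 * 1.0995e+10 * 1.37e-9
= 30.1252
T = exp(-30.1252) = 8.256289e-14

8.256289e-14


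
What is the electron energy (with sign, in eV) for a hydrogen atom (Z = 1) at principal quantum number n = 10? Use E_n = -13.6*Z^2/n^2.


E_n = -13.6 * Z^2 / n^2
= -13.6 * 1^2 / 10^2
= -13.6 * 1 / 100
= -0.136 eV

-0.136


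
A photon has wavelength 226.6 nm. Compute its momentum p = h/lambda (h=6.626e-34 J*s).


p = h / lambda
= 6.626e-34 / (226.6e-9)
= 6.626e-34 / 2.2660e-07
= 2.9241e-27 kg*m/s

2.9241e-27


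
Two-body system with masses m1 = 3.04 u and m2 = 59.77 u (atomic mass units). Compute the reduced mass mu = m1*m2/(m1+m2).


mu = m1 * m2 / (m1 + m2)
= 3.04 * 59.77 / (3.04 + 59.77)
= 181.7008 / 62.81
= 2.8929 u

2.8929


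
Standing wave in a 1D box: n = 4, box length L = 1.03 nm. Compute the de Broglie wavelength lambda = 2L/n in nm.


lambda = 2L / n
= 2 * 1.03 / 4
= 2.06 / 4
= 0.515 nm

0.515


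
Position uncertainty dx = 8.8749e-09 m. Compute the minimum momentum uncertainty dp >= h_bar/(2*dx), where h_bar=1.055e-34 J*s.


dp = h_bar / (2 * dx)
= 1.055e-34 / (2 * 8.8749e-09)
= 1.055e-34 / 1.7750e-08
= 5.9437e-27 kg*m/s

5.9437e-27


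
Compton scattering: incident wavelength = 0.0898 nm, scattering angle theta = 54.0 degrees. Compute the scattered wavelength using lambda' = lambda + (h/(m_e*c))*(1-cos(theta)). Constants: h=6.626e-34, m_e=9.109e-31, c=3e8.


Compton wavelength: h/(m_e*c) = 2.4247e-12 m
d_lambda = 2.4247e-12 * (1 - cos(54.0 deg))
= 2.4247e-12 * 0.412215
= 9.9950e-13 m = 0.001 nm
lambda' = 0.0898 + 0.001
= 0.0908 nm

0.0908


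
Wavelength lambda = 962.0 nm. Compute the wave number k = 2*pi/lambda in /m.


k = 2 * pi / lambda
= 6.2832 / (962.0e-9)
= 6.2832 / 9.6200e-07
= 6.5314e+06 /m

6.5314e+06


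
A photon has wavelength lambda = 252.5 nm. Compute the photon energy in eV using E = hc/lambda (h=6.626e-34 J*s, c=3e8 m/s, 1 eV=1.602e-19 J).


E = hc / lambda
= (6.626e-34)(3e8) / (252.5e-9)
= 1.9878e-25 / 2.5250e-07
= 7.8725e-19 J
Converting to eV: 7.8725e-19 / 1.602e-19
= 4.9142 eV

4.9142


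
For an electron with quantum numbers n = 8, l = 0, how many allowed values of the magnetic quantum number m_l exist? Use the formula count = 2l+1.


m_l ranges from -l to +l in integer steps
So m_l goes from -0 to +0
Count = 2l + 1 = 2*0 + 1
= 1

1


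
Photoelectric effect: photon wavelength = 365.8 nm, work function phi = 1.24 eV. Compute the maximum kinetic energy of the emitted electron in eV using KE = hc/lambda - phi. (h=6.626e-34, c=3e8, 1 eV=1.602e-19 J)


E_photon = hc / lambda
= (6.626e-34)(3e8) / (365.8e-9)
= 5.4341e-19 J
= 3.3921 eV
KE = E_photon - phi
= 3.3921 - 1.24
= 2.1521 eV

2.1521


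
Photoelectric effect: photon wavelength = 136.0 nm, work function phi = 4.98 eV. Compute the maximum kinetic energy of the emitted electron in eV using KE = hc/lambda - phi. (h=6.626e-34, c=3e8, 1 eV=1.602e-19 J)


E_photon = hc / lambda
= (6.626e-34)(3e8) / (136.0e-9)
= 1.4616e-18 J
= 9.1237 eV
KE = E_photon - phi
= 9.1237 - 4.98
= 4.1437 eV

4.1437


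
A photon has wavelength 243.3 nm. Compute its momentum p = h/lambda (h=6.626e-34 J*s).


p = h / lambda
= 6.626e-34 / (243.3e-9)
= 6.626e-34 / 2.4330e-07
= 2.7234e-27 kg*m/s

2.7234e-27


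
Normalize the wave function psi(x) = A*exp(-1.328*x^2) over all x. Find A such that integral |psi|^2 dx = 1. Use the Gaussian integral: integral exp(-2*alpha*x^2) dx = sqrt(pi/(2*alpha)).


integral |psi|^2 dx = A^2 * sqrt(pi/(2*alpha)) = 1
A^2 = sqrt(2*alpha/pi)
= sqrt(2 * 1.328 / pi)
= 0.919473
A = sqrt(0.919473)
= 0.9589

0.9589


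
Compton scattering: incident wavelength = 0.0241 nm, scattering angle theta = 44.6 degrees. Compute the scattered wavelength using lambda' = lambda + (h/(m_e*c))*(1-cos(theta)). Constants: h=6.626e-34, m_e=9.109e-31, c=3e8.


Compton wavelength: h/(m_e*c) = 2.4247e-12 m
d_lambda = 2.4247e-12 * (1 - cos(44.6 deg))
= 2.4247e-12 * 0.287974
= 6.9825e-13 m = 0.000698 nm
lambda' = 0.0241 + 0.000698
= 0.024798 nm

0.024798


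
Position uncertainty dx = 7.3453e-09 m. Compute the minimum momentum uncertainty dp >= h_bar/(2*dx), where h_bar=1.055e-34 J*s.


dp = h_bar / (2 * dx)
= 1.055e-34 / (2 * 7.3453e-09)
= 1.055e-34 / 1.4691e-08
= 7.1815e-27 kg*m/s

7.1815e-27


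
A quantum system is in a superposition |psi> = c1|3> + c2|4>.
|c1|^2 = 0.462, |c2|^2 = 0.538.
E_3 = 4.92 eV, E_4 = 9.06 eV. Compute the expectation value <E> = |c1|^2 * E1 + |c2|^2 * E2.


<E> = |c1|^2 * E1 + |c2|^2 * E2
= 0.462 * 4.92 + 0.538 * 9.06
= 2.273 + 4.8743
= 7.1473 eV

7.1473


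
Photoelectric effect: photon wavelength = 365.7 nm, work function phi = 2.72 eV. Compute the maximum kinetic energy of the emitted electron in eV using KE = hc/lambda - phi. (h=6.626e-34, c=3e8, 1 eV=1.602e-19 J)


E_photon = hc / lambda
= (6.626e-34)(3e8) / (365.7e-9)
= 5.4356e-19 J
= 3.393 eV
KE = E_photon - phi
= 3.393 - 2.72
= 0.673 eV

0.673


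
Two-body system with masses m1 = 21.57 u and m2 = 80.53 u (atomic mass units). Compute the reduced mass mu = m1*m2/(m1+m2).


mu = m1 * m2 / (m1 + m2)
= 21.57 * 80.53 / (21.57 + 80.53)
= 1737.0321 / 102.1
= 17.013 u

17.013


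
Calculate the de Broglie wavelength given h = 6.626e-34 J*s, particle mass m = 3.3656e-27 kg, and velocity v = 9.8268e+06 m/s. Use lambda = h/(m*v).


lambda = h / (m * v)
= 6.626e-34 / (3.3656e-27 * 9.8268e+06)
= 6.626e-34 / 3.3073e-20
= 2.0034e-14 m

2.0034e-14


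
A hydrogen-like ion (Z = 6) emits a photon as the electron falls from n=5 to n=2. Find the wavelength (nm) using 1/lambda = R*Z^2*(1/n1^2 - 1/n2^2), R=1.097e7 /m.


1/lambda = R * Z^2 * (1/n1^2 - 1/n2^2)
= 1.097e7 * 6^2 * (1/2^2 - 1/5^2)
= 1.097e7 * 36 * (0.25 - 0.04)
= 8.2933e+07 /m
lambda = 1 / 8.2933e+07
= 12.0579 nm

12.0579


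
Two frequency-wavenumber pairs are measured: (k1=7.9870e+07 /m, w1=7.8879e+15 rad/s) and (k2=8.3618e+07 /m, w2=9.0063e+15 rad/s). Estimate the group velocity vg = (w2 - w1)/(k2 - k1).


vg = (w2 - w1) / (k2 - k1)
= (9.0063e+15 - 7.8879e+15) / (8.3618e+07 - 7.9870e+07)
= 1.1184e+15 / 3.7480e+06
= 2.9840e+08 m/s

2.9840e+08


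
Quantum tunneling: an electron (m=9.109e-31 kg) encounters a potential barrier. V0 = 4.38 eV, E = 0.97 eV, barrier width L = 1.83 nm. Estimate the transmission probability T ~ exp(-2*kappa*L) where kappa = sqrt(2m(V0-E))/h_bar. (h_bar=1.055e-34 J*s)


V0 - E = 3.41 eV = 5.4628e-19 J
kappa = sqrt(2 * m * (V0-E)) / h_bar
= sqrt(2 * 9.109e-31 * 5.4628e-19) / 1.055e-34
= 9.4560e+09 /m
2*kappa*L = 2 * 9.4560e+09 * 1.83e-9
= 34.6089
T = exp(-34.6089) = 9.323065e-16

9.323065e-16


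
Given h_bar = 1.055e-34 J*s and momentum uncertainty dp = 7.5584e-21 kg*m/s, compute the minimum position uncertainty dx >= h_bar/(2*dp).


dx = h_bar / (2 * dp)
= 1.055e-34 / (2 * 7.5584e-21)
= 1.055e-34 / 1.5117e-20
= 6.9790e-15 m

6.9790e-15


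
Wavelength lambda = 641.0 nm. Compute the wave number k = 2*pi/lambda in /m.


k = 2 * pi / lambda
= 6.2832 / (641.0e-9)
= 6.2832 / 6.4100e-07
= 9.8022e+06 /m

9.8022e+06


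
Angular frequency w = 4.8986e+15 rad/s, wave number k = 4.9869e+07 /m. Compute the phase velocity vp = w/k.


vp = w / k
= 4.8986e+15 / 4.9869e+07
= 9.8229e+07 m/s

9.8229e+07


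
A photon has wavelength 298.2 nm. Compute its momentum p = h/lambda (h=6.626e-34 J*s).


p = h / lambda
= 6.626e-34 / (298.2e-9)
= 6.626e-34 / 2.9820e-07
= 2.2220e-27 kg*m/s

2.2220e-27


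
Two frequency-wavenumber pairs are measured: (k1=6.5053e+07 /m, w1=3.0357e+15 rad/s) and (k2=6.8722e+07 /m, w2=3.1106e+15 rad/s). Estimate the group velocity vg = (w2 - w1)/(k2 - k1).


vg = (w2 - w1) / (k2 - k1)
= (3.1106e+15 - 3.0357e+15) / (6.8722e+07 - 6.5053e+07)
= 7.4900e+13 / 3.6690e+06
= 2.0414e+07 m/s

2.0414e+07


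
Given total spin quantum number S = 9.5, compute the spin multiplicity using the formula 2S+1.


Spin multiplicity = 2S + 1
= 2 * 9.5 + 1
= 19.0 + 1
= 20

20


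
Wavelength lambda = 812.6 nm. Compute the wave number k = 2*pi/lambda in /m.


k = 2 * pi / lambda
= 6.2832 / (812.6e-9)
= 6.2832 / 8.1260e-07
= 7.7322e+06 /m

7.7322e+06


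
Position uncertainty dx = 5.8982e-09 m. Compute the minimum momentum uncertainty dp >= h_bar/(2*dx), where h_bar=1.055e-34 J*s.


dp = h_bar / (2 * dx)
= 1.055e-34 / (2 * 5.8982e-09)
= 1.055e-34 / 1.1796e-08
= 8.9434e-27 kg*m/s

8.9434e-27


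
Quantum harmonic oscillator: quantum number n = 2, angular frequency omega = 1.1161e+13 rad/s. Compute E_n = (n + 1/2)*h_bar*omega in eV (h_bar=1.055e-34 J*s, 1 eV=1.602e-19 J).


E = (n + 1/2) * h_bar * omega
= (2 + 0.5) * 1.055e-34 * 1.1161e+13
= 2.5 * 1.1775e-21
= 2.9437e-21 J
= 0.0184 eV

0.0184


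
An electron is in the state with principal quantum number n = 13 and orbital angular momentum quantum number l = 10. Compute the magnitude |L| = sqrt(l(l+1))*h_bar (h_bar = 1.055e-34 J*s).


L = sqrt(l*(l+1)) * h_bar
= sqrt(10 * 11) * 1.055e-34
= sqrt(110) * 1.055e-34
= 10.4881 * 1.055e-34
= 1.1065e-33 J*s

1.1065e-33


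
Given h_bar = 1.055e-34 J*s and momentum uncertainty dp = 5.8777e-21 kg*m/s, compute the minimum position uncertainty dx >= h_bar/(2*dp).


dx = h_bar / (2 * dp)
= 1.055e-34 / (2 * 5.8777e-21)
= 1.055e-34 / 1.1755e-20
= 8.9746e-15 m

8.9746e-15


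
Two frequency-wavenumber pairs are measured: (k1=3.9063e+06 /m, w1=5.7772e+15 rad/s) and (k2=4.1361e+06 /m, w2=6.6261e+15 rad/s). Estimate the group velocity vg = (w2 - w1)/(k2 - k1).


vg = (w2 - w1) / (k2 - k1)
= (6.6261e+15 - 5.7772e+15) / (4.1361e+06 - 3.9063e+06)
= 8.4890e+14 / 2.2980e+05
= 3.6941e+09 m/s

3.6941e+09


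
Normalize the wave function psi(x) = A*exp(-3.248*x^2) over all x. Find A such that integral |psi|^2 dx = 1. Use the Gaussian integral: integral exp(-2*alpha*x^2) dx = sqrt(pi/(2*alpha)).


integral |psi|^2 dx = A^2 * sqrt(pi/(2*alpha)) = 1
A^2 = sqrt(2*alpha/pi)
= sqrt(2 * 3.248 / pi)
= 1.437964
A = sqrt(1.437964)
= 1.1992

1.1992


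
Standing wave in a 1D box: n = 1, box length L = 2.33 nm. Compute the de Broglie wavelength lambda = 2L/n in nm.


lambda = 2L / n
= 2 * 2.33 / 1
= 4.66 / 1
= 4.66 nm

4.66


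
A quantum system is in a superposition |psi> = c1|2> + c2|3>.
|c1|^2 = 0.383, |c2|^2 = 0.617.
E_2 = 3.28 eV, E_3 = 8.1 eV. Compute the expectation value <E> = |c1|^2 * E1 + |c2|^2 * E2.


<E> = |c1|^2 * E1 + |c2|^2 * E2
= 0.383 * 3.28 + 0.617 * 8.1
= 1.2562 + 4.9977
= 6.2539 eV

6.2539


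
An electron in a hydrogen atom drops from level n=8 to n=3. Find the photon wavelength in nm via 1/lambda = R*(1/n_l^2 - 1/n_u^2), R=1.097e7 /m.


1/lambda = R * (1/n_l^2 - 1/n_u^2)
= 1.097e7 * (1/3^2 - 1/8^2)
= 1.097e7 * (0.111111 - 0.015625)
= 1.097e7 * 0.095486
= 1.0475e+06 /m
lambda = 1 / 1.0475e+06 = 954.6698 nm

954.6698


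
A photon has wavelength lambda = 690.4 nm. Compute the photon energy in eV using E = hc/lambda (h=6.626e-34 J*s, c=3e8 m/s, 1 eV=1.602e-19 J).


E = hc / lambda
= (6.626e-34)(3e8) / (690.4e-9)
= 1.9878e-25 / 6.9040e-07
= 2.8792e-19 J
Converting to eV: 2.8792e-19 / 1.602e-19
= 1.7973 eV

1.7973


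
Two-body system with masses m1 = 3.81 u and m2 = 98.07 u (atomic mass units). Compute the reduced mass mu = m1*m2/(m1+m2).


mu = m1 * m2 / (m1 + m2)
= 3.81 * 98.07 / (3.81 + 98.07)
= 373.6467 / 101.88
= 3.6675 u

3.6675


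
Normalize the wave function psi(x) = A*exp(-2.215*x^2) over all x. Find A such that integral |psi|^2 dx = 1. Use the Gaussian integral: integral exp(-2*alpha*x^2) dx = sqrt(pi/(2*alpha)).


integral |psi|^2 dx = A^2 * sqrt(pi/(2*alpha)) = 1
A^2 = sqrt(2*alpha/pi)
= sqrt(2 * 2.215 / pi)
= 1.187482
A = sqrt(1.187482)
= 1.0897

1.0897


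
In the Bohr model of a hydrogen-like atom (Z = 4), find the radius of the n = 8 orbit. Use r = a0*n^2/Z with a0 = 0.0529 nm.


r = a0 * n^2 / Z
= 0.0529 * 8^2 / 4
= 0.0529 * 64 / 4
= 0.8464 nm

0.8464


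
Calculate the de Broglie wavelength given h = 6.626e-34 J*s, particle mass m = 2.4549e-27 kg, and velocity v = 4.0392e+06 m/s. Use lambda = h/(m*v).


lambda = h / (m * v)
= 6.626e-34 / (2.4549e-27 * 4.0392e+06)
= 6.626e-34 / 9.9158e-21
= 6.6822e-14 m

6.6822e-14


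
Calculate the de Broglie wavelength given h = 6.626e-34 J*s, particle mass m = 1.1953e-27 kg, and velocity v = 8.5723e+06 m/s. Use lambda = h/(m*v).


lambda = h / (m * v)
= 6.626e-34 / (1.1953e-27 * 8.5723e+06)
= 6.626e-34 / 1.0246e-20
= 6.4666e-14 m

6.4666e-14


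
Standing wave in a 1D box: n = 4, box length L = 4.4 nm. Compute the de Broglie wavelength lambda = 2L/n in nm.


lambda = 2L / n
= 2 * 4.4 / 4
= 8.8 / 4
= 2.2 nm

2.2


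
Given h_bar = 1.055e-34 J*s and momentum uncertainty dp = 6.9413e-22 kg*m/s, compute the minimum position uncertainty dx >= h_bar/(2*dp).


dx = h_bar / (2 * dp)
= 1.055e-34 / (2 * 6.9413e-22)
= 1.055e-34 / 1.3883e-21
= 7.5994e-14 m

7.5994e-14


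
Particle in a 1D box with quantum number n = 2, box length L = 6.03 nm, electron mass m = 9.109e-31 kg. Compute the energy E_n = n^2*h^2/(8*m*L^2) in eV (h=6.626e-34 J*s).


E = n^2 * h^2 / (8 * m * L^2)
= 2^2 * (6.626e-34)^2 / (8 * 9.109e-31 * (6.03e-9)^2)
= 4 * 4.3904e-67 / (8 * 9.109e-31 * 3.6361e-17)
= 6.6278e-21 J
= 0.0414 eV

0.0414


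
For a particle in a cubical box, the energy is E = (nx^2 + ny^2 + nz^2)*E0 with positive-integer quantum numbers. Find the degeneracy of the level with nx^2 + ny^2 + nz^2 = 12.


Enumerate all (nx, ny, nz) with nx^2 + ny^2 + nz^2 = 12:
(2,2,2)
Total degeneracy = 1

1


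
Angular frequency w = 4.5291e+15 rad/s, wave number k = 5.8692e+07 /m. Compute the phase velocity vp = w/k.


vp = w / k
= 4.5291e+15 / 5.8692e+07
= 7.7167e+07 m/s

7.7167e+07


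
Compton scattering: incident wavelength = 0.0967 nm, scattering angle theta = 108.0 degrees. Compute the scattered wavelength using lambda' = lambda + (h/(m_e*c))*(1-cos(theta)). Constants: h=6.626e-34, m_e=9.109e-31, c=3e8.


Compton wavelength: h/(m_e*c) = 2.4247e-12 m
d_lambda = 2.4247e-12 * (1 - cos(108.0 deg))
= 2.4247e-12 * 1.309017
= 3.1740e-12 m = 0.003174 nm
lambda' = 0.0967 + 0.003174
= 0.099874 nm

0.099874


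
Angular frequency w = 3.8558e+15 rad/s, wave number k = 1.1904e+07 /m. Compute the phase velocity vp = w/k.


vp = w / k
= 3.8558e+15 / 1.1904e+07
= 3.2391e+08 m/s

3.2391e+08


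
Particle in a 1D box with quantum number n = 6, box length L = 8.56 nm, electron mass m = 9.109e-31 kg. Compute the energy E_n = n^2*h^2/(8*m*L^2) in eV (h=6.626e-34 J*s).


E = n^2 * h^2 / (8 * m * L^2)
= 6^2 * (6.626e-34)^2 / (8 * 9.109e-31 * (8.56e-9)^2)
= 36 * 4.3904e-67 / (8 * 9.109e-31 * 7.3274e-17)
= 2.9600e-20 J
= 0.1848 eV

0.1848


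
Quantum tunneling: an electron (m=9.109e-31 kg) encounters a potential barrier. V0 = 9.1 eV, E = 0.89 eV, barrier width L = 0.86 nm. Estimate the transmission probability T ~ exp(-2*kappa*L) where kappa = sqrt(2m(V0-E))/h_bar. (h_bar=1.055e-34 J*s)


V0 - E = 8.21 eV = 1.3152e-18 J
kappa = sqrt(2 * m * (V0-E)) / h_bar
= sqrt(2 * 9.109e-31 * 1.3152e-18) / 1.055e-34
= 1.4672e+10 /m
2*kappa*L = 2 * 1.4672e+10 * 0.86e-9
= 25.2365
T = exp(-25.2365) = 1.096292e-11

1.096292e-11


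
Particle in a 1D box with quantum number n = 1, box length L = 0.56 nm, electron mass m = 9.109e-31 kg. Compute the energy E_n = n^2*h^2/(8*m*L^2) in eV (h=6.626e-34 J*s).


E = n^2 * h^2 / (8 * m * L^2)
= 1^2 * (6.626e-34)^2 / (8 * 9.109e-31 * (0.56e-9)^2)
= 1 * 4.3904e-67 / (8 * 9.109e-31 * 3.1360e-19)
= 1.9212e-19 J
= 1.1992 eV

1.1992


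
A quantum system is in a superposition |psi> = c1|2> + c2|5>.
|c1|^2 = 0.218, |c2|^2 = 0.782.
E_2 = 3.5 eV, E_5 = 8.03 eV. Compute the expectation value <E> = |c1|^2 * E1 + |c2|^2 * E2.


<E> = |c1|^2 * E1 + |c2|^2 * E2
= 0.218 * 3.5 + 0.782 * 8.03
= 0.763 + 6.2795
= 7.0425 eV

7.0425


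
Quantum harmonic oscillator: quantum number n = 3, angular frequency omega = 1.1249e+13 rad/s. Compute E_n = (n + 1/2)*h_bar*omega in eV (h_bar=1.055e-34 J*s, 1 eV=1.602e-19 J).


E = (n + 1/2) * h_bar * omega
= (3 + 0.5) * 1.055e-34 * 1.1249e+13
= 3.5 * 1.1868e-21
= 4.1537e-21 J
= 0.0259 eV

0.0259


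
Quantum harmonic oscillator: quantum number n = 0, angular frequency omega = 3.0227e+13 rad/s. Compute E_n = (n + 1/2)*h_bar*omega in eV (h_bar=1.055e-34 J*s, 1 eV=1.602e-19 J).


E = (n + 1/2) * h_bar * omega
= (0 + 0.5) * 1.055e-34 * 3.0227e+13
= 0.5 * 3.1889e-21
= 1.5945e-21 J
= 0.01 eV

0.01


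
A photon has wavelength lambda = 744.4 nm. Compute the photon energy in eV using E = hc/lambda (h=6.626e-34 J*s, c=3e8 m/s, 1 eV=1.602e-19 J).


E = hc / lambda
= (6.626e-34)(3e8) / (744.4e-9)
= 1.9878e-25 / 7.4440e-07
= 2.6703e-19 J
Converting to eV: 2.6703e-19 / 1.602e-19
= 1.6669 eV

1.6669


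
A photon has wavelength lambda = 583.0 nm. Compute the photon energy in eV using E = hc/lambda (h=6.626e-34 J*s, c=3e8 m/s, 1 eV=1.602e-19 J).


E = hc / lambda
= (6.626e-34)(3e8) / (583.0e-9)
= 1.9878e-25 / 5.8300e-07
= 3.4096e-19 J
Converting to eV: 3.4096e-19 / 1.602e-19
= 2.1283 eV

2.1283


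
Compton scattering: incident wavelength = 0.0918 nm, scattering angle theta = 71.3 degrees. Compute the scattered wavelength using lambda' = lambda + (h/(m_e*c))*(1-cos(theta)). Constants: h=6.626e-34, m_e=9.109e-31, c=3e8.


Compton wavelength: h/(m_e*c) = 2.4247e-12 m
d_lambda = 2.4247e-12 * (1 - cos(71.3 deg))
= 2.4247e-12 * 0.679387
= 1.6473e-12 m = 0.001647 nm
lambda' = 0.0918 + 0.001647
= 0.093447 nm

0.093447


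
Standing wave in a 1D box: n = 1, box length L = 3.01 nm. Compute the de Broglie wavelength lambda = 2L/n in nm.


lambda = 2L / n
= 2 * 3.01 / 1
= 6.02 / 1
= 6.02 nm

6.02


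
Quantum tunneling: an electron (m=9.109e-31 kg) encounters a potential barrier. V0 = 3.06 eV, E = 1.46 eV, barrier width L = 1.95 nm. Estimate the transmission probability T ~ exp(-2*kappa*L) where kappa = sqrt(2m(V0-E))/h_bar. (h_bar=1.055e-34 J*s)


V0 - E = 1.6 eV = 2.5632e-19 J
kappa = sqrt(2 * m * (V0-E)) / h_bar
= sqrt(2 * 9.109e-31 * 2.5632e-19) / 1.055e-34
= 6.4772e+09 /m
2*kappa*L = 2 * 6.4772e+09 * 1.95e-9
= 25.2612
T = exp(-25.2612) = 1.069562e-11

1.069562e-11


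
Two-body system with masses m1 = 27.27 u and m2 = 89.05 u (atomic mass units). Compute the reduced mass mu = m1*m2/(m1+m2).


mu = m1 * m2 / (m1 + m2)
= 27.27 * 89.05 / (27.27 + 89.05)
= 2428.3935 / 116.32
= 20.8768 u

20.8768


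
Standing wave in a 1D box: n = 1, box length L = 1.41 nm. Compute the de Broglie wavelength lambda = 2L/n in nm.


lambda = 2L / n
= 2 * 1.41 / 1
= 2.82 / 1
= 2.82 nm

2.82


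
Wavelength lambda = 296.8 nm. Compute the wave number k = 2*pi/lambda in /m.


k = 2 * pi / lambda
= 6.2832 / (296.8e-9)
= 6.2832 / 2.9680e-07
= 2.1170e+07 /m

2.1170e+07


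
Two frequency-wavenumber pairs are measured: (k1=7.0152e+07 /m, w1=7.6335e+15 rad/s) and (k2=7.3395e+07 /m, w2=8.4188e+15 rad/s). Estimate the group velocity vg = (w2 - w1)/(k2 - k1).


vg = (w2 - w1) / (k2 - k1)
= (8.4188e+15 - 7.6335e+15) / (7.3395e+07 - 7.0152e+07)
= 7.8530e+14 / 3.2430e+06
= 2.4215e+08 m/s

2.4215e+08


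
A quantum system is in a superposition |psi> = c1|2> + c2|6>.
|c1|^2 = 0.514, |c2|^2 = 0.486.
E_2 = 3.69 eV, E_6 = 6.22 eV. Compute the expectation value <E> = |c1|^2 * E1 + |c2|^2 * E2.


<E> = |c1|^2 * E1 + |c2|^2 * E2
= 0.514 * 3.69 + 0.486 * 6.22
= 1.8967 + 3.0229
= 4.9196 eV

4.9196


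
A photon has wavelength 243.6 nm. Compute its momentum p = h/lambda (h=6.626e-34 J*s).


p = h / lambda
= 6.626e-34 / (243.6e-9)
= 6.626e-34 / 2.4360e-07
= 2.7200e-27 kg*m/s

2.7200e-27


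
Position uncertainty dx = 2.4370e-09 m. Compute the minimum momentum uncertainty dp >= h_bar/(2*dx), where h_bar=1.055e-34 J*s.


dp = h_bar / (2 * dx)
= 1.055e-34 / (2 * 2.4370e-09)
= 1.055e-34 / 4.8740e-09
= 2.1645e-26 kg*m/s

2.1645e-26


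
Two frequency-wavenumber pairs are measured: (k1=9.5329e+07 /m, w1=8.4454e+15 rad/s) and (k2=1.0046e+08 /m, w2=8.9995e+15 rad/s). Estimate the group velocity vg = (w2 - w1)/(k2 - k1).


vg = (w2 - w1) / (k2 - k1)
= (8.9995e+15 - 8.4454e+15) / (1.0046e+08 - 9.5329e+07)
= 5.5410e+14 / 5.1310e+06
= 1.0799e+08 m/s

1.0799e+08


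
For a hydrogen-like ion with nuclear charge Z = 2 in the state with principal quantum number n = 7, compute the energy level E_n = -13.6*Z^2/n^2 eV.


E_n = -13.6 * Z^2 / n^2
= -13.6 * 2^2 / 7^2
= -13.6 * 4 / 49
= -1.1102 eV

-1.1102


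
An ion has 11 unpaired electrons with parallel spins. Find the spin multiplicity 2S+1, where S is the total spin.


Total spin S = N * (1/2) = 11 * 0.5 = 5.5
Spin multiplicity = 2S + 1
= 2 * 5.5 + 1
= 12

12


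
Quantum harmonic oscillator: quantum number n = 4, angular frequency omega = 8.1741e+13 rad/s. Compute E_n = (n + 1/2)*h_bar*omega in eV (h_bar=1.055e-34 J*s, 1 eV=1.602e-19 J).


E = (n + 1/2) * h_bar * omega
= (4 + 0.5) * 1.055e-34 * 8.1741e+13
= 4.5 * 8.6237e-21
= 3.8807e-20 J
= 0.2422 eV

0.2422


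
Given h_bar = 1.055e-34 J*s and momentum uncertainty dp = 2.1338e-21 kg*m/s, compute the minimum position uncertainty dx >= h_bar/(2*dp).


dx = h_bar / (2 * dp)
= 1.055e-34 / (2 * 2.1338e-21)
= 1.055e-34 / 4.2676e-21
= 2.4721e-14 m

2.4721e-14


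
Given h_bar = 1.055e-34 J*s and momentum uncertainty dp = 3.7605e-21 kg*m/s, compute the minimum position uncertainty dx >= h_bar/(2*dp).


dx = h_bar / (2 * dp)
= 1.055e-34 / (2 * 3.7605e-21)
= 1.055e-34 / 7.5210e-21
= 1.4027e-14 m

1.4027e-14


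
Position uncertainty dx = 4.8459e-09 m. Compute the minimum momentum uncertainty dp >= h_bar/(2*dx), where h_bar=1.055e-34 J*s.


dp = h_bar / (2 * dx)
= 1.055e-34 / (2 * 4.8459e-09)
= 1.055e-34 / 9.6918e-09
= 1.0885e-26 kg*m/s

1.0885e-26


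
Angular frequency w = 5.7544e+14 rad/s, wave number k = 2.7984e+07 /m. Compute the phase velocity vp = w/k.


vp = w / k
= 5.7544e+14 / 2.7984e+07
= 2.0563e+07 m/s

2.0563e+07


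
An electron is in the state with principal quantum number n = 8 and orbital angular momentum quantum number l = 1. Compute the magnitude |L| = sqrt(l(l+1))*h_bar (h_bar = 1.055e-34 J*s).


L = sqrt(l*(l+1)) * h_bar
= sqrt(1 * 2) * 1.055e-34
= sqrt(2) * 1.055e-34
= 1.4142 * 1.055e-34
= 1.4920e-34 J*s

1.4920e-34


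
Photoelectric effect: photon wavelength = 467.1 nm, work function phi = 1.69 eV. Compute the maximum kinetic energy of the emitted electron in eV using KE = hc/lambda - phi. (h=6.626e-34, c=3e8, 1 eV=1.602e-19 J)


E_photon = hc / lambda
= (6.626e-34)(3e8) / (467.1e-9)
= 4.2556e-19 J
= 2.6564 eV
KE = E_photon - phi
= 2.6564 - 1.69
= 0.9664 eV

0.9664


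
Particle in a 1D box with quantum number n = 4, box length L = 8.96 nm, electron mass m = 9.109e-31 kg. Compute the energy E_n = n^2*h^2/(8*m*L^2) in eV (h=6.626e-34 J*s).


E = n^2 * h^2 / (8 * m * L^2)
= 4^2 * (6.626e-34)^2 / (8 * 9.109e-31 * (8.96e-9)^2)
= 16 * 4.3904e-67 / (8 * 9.109e-31 * 8.0282e-17)
= 1.2007e-20 J
= 0.075 eV

0.075


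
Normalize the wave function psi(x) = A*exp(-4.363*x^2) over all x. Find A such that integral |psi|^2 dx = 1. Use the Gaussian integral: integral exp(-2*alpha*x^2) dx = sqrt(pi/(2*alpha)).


integral |psi|^2 dx = A^2 * sqrt(pi/(2*alpha)) = 1
A^2 = sqrt(2*alpha/pi)
= sqrt(2 * 4.363 / pi)
= 1.666605
A = sqrt(1.666605)
= 1.291

1.291


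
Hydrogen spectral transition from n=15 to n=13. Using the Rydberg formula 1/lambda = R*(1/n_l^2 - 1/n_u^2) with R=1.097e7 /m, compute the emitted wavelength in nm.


1/lambda = R * (1/n_l^2 - 1/n_u^2)
= 1.097e7 * (1/13^2 - 1/15^2)
= 1.097e7 * (0.005917 - 0.004444)
= 1.097e7 * 0.001473
= 1.6156e+04 /m
lambda = 1 / 1.6156e+04 = 61897.708 nm

61897.708


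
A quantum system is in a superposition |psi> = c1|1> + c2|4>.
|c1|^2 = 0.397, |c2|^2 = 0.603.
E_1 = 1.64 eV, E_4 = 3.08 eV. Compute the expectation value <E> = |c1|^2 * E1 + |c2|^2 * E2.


<E> = |c1|^2 * E1 + |c2|^2 * E2
= 0.397 * 1.64 + 0.603 * 3.08
= 0.6511 + 1.8572
= 2.5083 eV

2.5083


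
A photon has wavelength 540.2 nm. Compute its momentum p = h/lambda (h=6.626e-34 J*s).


p = h / lambda
= 6.626e-34 / (540.2e-9)
= 6.626e-34 / 5.4020e-07
= 1.2266e-27 kg*m/s

1.2266e-27


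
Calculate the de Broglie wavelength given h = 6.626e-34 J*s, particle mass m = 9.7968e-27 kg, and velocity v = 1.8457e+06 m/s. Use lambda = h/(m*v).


lambda = h / (m * v)
= 6.626e-34 / (9.7968e-27 * 1.8457e+06)
= 6.626e-34 / 1.8082e-20
= 3.6644e-14 m

3.6644e-14


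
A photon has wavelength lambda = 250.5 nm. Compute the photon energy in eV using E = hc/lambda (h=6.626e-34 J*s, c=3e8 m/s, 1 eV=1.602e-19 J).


E = hc / lambda
= (6.626e-34)(3e8) / (250.5e-9)
= 1.9878e-25 / 2.5050e-07
= 7.9353e-19 J
Converting to eV: 7.9353e-19 / 1.602e-19
= 4.9534 eV

4.9534


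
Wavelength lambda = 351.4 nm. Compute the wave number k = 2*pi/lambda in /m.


k = 2 * pi / lambda
= 6.2832 / (351.4e-9)
= 6.2832 / 3.5140e-07
= 1.7880e+07 /m

1.7880e+07


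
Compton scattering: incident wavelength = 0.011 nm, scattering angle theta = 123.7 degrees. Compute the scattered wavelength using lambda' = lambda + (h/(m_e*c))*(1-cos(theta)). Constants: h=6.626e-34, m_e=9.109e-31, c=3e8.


Compton wavelength: h/(m_e*c) = 2.4247e-12 m
d_lambda = 2.4247e-12 * (1 - cos(123.7 deg))
= 2.4247e-12 * 1.554844
= 3.7700e-12 m = 0.00377 nm
lambda' = 0.011 + 0.00377
= 0.01477 nm

0.01477


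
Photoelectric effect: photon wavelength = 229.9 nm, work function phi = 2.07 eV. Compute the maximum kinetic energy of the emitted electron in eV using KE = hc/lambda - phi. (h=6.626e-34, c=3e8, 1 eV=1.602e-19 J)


E_photon = hc / lambda
= (6.626e-34)(3e8) / (229.9e-9)
= 8.6464e-19 J
= 5.3972 eV
KE = E_photon - phi
= 5.3972 - 2.07
= 3.3272 eV

3.3272


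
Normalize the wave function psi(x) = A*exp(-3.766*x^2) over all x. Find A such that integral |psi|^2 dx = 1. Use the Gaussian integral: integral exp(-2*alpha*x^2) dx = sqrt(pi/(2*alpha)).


integral |psi|^2 dx = A^2 * sqrt(pi/(2*alpha)) = 1
A^2 = sqrt(2*alpha/pi)
= sqrt(2 * 3.766 / pi)
= 1.54839
A = sqrt(1.54839)
= 1.2443

1.2443


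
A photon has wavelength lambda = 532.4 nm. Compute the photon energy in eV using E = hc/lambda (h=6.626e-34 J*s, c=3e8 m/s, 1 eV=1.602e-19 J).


E = hc / lambda
= (6.626e-34)(3e8) / (532.4e-9)
= 1.9878e-25 / 5.3240e-07
= 3.7337e-19 J
Converting to eV: 3.7337e-19 / 1.602e-19
= 2.3306 eV

2.3306


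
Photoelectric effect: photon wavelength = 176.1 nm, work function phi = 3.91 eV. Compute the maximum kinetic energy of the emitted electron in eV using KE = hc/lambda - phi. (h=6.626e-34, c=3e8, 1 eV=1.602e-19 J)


E_photon = hc / lambda
= (6.626e-34)(3e8) / (176.1e-9)
= 1.1288e-18 J
= 7.0461 eV
KE = E_photon - phi
= 7.0461 - 3.91
= 3.1361 eV

3.1361


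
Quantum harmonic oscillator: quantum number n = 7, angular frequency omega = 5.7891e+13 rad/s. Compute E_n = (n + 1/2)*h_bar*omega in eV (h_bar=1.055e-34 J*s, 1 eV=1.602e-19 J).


E = (n + 1/2) * h_bar * omega
= (7 + 0.5) * 1.055e-34 * 5.7891e+13
= 7.5 * 6.1075e-21
= 4.5806e-20 J
= 0.2859 eV

0.2859


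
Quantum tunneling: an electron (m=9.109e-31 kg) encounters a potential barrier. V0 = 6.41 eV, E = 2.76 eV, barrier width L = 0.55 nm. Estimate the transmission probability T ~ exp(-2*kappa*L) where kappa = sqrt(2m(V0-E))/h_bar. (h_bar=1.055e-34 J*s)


V0 - E = 3.65 eV = 5.8473e-19 J
kappa = sqrt(2 * m * (V0-E)) / h_bar
= sqrt(2 * 9.109e-31 * 5.8473e-19) / 1.055e-34
= 9.7831e+09 /m
2*kappa*L = 2 * 9.7831e+09 * 0.55e-9
= 10.7614
T = exp(-10.7614) = 2.120259e-05

2.120259e-05


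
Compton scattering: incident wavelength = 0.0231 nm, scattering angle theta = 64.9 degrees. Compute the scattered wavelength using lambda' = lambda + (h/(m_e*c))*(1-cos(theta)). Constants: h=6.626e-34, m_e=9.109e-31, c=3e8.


Compton wavelength: h/(m_e*c) = 2.4247e-12 m
d_lambda = 2.4247e-12 * (1 - cos(64.9 deg))
= 2.4247e-12 * 0.575801
= 1.3961e-12 m = 0.001396 nm
lambda' = 0.0231 + 0.001396
= 0.024496 nm

0.024496


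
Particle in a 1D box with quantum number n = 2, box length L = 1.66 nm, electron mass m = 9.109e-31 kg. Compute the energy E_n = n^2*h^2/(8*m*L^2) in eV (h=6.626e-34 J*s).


E = n^2 * h^2 / (8 * m * L^2)
= 2^2 * (6.626e-34)^2 / (8 * 9.109e-31 * (1.66e-9)^2)
= 4 * 4.3904e-67 / (8 * 9.109e-31 * 2.7556e-18)
= 8.7455e-20 J
= 0.5459 eV

0.5459


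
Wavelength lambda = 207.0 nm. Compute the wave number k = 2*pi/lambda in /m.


k = 2 * pi / lambda
= 6.2832 / (207.0e-9)
= 6.2832 / 2.0700e-07
= 3.0354e+07 /m

3.0354e+07


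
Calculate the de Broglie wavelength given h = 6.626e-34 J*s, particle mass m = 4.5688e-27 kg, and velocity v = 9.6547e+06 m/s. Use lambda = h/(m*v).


lambda = h / (m * v)
= 6.626e-34 / (4.5688e-27 * 9.6547e+06)
= 6.626e-34 / 4.4110e-20
= 1.5021e-14 m

1.5021e-14


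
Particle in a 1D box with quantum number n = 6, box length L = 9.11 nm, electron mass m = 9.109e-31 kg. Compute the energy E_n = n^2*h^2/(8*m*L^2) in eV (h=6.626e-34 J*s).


E = n^2 * h^2 / (8 * m * L^2)
= 6^2 * (6.626e-34)^2 / (8 * 9.109e-31 * (9.11e-9)^2)
= 36 * 4.3904e-67 / (8 * 9.109e-31 * 8.2992e-17)
= 2.6134e-20 J
= 0.1631 eV

0.1631


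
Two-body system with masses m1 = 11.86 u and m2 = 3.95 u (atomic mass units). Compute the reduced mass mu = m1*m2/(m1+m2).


mu = m1 * m2 / (m1 + m2)
= 11.86 * 3.95 / (11.86 + 3.95)
= 46.847 / 15.81
= 2.9631 u

2.9631


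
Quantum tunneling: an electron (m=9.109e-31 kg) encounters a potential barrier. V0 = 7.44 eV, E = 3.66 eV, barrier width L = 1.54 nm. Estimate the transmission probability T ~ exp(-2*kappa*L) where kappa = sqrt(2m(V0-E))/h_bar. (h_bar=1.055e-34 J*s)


V0 - E = 3.78 eV = 6.0556e-19 J
kappa = sqrt(2 * m * (V0-E)) / h_bar
= sqrt(2 * 9.109e-31 * 6.0556e-19) / 1.055e-34
= 9.9558e+09 /m
2*kappa*L = 2 * 9.9558e+09 * 1.54e-9
= 30.6638
T = exp(-30.6638) = 4.818228e-14

4.818228e-14


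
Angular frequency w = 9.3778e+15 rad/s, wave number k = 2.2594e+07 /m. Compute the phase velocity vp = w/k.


vp = w / k
= 9.3778e+15 / 2.2594e+07
= 4.1506e+08 m/s

4.1506e+08


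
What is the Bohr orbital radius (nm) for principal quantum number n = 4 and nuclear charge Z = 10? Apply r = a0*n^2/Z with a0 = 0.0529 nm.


r = a0 * n^2 / Z
= 0.0529 * 4^2 / 10
= 0.0529 * 16 / 10
= 0.0846 nm

0.0846


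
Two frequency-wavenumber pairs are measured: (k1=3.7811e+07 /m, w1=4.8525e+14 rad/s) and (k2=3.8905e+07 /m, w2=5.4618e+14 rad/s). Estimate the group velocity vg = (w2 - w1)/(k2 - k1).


vg = (w2 - w1) / (k2 - k1)
= (5.4618e+14 - 4.8525e+14) / (3.8905e+07 - 3.7811e+07)
= 6.0930e+13 / 1.0940e+06
= 5.5695e+07 m/s

5.5695e+07


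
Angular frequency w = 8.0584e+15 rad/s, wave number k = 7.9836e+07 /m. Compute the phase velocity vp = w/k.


vp = w / k
= 8.0584e+15 / 7.9836e+07
= 1.0094e+08 m/s

1.0094e+08


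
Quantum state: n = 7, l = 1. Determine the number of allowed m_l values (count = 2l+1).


m_l ranges from -l to +l in integer steps
So m_l goes from -1 to +1
Count = 2l + 1 = 2*1 + 1
= 3

3


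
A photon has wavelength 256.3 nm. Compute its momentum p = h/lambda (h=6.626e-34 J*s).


p = h / lambda
= 6.626e-34 / (256.3e-9)
= 6.626e-34 / 2.5630e-07
= 2.5853e-27 kg*m/s

2.5853e-27


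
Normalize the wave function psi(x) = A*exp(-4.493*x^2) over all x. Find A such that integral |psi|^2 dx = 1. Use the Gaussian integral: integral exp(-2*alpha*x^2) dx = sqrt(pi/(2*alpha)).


integral |psi|^2 dx = A^2 * sqrt(pi/(2*alpha)) = 1
A^2 = sqrt(2*alpha/pi)
= sqrt(2 * 4.493 / pi)
= 1.691252
A = sqrt(1.691252)
= 1.3005

1.3005


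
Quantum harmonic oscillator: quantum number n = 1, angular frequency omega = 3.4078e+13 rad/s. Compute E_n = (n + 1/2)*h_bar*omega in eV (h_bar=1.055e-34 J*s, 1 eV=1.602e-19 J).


E = (n + 1/2) * h_bar * omega
= (1 + 0.5) * 1.055e-34 * 3.4078e+13
= 1.5 * 3.5952e-21
= 5.3928e-21 J
= 0.0337 eV

0.0337


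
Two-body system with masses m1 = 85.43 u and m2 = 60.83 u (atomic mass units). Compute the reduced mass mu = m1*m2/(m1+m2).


mu = m1 * m2 / (m1 + m2)
= 85.43 * 60.83 / (85.43 + 60.83)
= 5196.7069 / 146.26
= 35.5306 u

35.5306


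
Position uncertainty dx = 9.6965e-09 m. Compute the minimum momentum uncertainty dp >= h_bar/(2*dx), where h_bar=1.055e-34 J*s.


dp = h_bar / (2 * dx)
= 1.055e-34 / (2 * 9.6965e-09)
= 1.055e-34 / 1.9393e-08
= 5.4401e-27 kg*m/s

5.4401e-27


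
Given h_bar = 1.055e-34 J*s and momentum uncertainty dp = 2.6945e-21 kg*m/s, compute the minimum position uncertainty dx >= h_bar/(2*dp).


dx = h_bar / (2 * dp)
= 1.055e-34 / (2 * 2.6945e-21)
= 1.055e-34 / 5.3890e-21
= 1.9577e-14 m

1.9577e-14


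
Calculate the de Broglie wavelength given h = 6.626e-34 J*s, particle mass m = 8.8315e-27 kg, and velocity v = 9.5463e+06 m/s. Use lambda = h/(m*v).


lambda = h / (m * v)
= 6.626e-34 / (8.8315e-27 * 9.5463e+06)
= 6.626e-34 / 8.4308e-20
= 7.8593e-15 m

7.8593e-15


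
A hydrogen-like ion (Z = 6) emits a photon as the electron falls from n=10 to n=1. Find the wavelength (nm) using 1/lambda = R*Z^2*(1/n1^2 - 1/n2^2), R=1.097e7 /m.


1/lambda = R * Z^2 * (1/n1^2 - 1/n2^2)
= 1.097e7 * 6^2 * (1/1^2 - 1/10^2)
= 1.097e7 * 36 * (1.0 - 0.01)
= 3.9097e+08 /m
lambda = 1 / 3.9097e+08
= 2.5577 nm

2.5577


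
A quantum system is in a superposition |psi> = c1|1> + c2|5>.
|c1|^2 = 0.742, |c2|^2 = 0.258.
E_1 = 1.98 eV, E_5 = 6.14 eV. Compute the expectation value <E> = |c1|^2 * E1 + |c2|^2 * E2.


<E> = |c1|^2 * E1 + |c2|^2 * E2
= 0.742 * 1.98 + 0.258 * 6.14
= 1.4692 + 1.5841
= 3.0533 eV

3.0533


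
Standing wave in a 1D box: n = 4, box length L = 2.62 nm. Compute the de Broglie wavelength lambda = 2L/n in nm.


lambda = 2L / n
= 2 * 2.62 / 4
= 5.24 / 4
= 1.31 nm

1.31


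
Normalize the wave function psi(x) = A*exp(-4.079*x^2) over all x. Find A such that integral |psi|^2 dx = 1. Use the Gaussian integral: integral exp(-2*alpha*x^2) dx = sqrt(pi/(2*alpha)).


integral |psi|^2 dx = A^2 * sqrt(pi/(2*alpha)) = 1
A^2 = sqrt(2*alpha/pi)
= sqrt(2 * 4.079 / pi)
= 1.61145
A = sqrt(1.61145)
= 1.2694

1.2694


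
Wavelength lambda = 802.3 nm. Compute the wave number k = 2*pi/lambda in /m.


k = 2 * pi / lambda
= 6.2832 / (802.3e-9)
= 6.2832 / 8.0230e-07
= 7.8315e+06 /m

7.8315e+06


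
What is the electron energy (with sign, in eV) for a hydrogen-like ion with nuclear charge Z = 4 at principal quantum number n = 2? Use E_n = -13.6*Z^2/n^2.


E_n = -13.6 * Z^2 / n^2
= -13.6 * 4^2 / 2^2
= -13.6 * 16 / 4
= -54.4 eV

-54.4


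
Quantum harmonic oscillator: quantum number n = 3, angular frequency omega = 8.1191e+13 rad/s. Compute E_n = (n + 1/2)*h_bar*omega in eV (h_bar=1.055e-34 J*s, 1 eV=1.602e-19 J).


E = (n + 1/2) * h_bar * omega
= (3 + 0.5) * 1.055e-34 * 8.1191e+13
= 3.5 * 8.5657e-21
= 2.9980e-20 J
= 0.1871 eV

0.1871


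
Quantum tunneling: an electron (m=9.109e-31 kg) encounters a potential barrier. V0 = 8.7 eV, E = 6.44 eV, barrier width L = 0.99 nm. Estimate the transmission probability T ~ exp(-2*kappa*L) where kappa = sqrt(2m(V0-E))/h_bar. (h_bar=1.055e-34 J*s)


V0 - E = 2.26 eV = 3.6205e-19 J
kappa = sqrt(2 * m * (V0-E)) / h_bar
= sqrt(2 * 9.109e-31 * 3.6205e-19) / 1.055e-34
= 7.6981e+09 /m
2*kappa*L = 2 * 7.6981e+09 * 0.99e-9
= 15.2422
T = exp(-15.2422) = 2.400949e-07

2.400949e-07


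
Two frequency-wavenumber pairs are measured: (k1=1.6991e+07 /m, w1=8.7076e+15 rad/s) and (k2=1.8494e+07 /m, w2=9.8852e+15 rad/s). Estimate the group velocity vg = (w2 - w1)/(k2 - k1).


vg = (w2 - w1) / (k2 - k1)
= (9.8852e+15 - 8.7076e+15) / (1.8494e+07 - 1.6991e+07)
= 1.1776e+15 / 1.5030e+06
= 7.8350e+08 m/s

7.8350e+08


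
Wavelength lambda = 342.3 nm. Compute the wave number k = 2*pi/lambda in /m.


k = 2 * pi / lambda
= 6.2832 / (342.3e-9)
= 6.2832 / 3.4230e-07
= 1.8356e+07 /m

1.8356e+07


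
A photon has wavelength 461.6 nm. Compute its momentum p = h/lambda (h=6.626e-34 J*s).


p = h / lambda
= 6.626e-34 / (461.6e-9)
= 6.626e-34 / 4.6160e-07
= 1.4354e-27 kg*m/s

1.4354e-27


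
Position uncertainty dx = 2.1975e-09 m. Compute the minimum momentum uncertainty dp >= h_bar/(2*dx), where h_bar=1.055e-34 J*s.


dp = h_bar / (2 * dx)
= 1.055e-34 / (2 * 2.1975e-09)
= 1.055e-34 / 4.3950e-09
= 2.4005e-26 kg*m/s

2.4005e-26


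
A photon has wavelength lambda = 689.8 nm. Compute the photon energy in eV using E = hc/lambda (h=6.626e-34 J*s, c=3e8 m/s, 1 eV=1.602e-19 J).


E = hc / lambda
= (6.626e-34)(3e8) / (689.8e-9)
= 1.9878e-25 / 6.8980e-07
= 2.8817e-19 J
Converting to eV: 2.8817e-19 / 1.602e-19
= 1.7988 eV

1.7988
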